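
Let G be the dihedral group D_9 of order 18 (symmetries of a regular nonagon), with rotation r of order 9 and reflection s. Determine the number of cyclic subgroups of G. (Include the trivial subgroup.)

12

Group the elements of G by the cyclic subgroup they generate; each cyclic subgroup of order d accounts for φ(d) elements.
Cyclic subgroups by order — order 1: 1; order 2: 9; order 3: 1; order 9: 1.
Total: 12.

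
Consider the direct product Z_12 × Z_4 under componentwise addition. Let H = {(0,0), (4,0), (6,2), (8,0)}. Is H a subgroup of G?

Closure fails: (6,2) + (4,0) = (10,2) ∉ H. So H is not a subgroup.

No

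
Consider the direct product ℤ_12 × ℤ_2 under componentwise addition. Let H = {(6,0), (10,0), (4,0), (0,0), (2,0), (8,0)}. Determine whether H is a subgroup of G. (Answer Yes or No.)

Yes

|H| = 6 divides |G| = 24, consistent with Lagrange.
H contains the identity, every element's inverse is in H, and H is closed under +: it is a subgroup.
In fact H = ⟨(10,0)⟩.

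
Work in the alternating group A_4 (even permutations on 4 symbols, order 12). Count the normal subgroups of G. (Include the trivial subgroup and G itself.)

G has 10 subgroups. Checking conjugation-invariance by order — order 1: 1/1 normal; order 2: 0/3 normal; order 3: 0/4 normal; order 4: 1/1 normal; order 12: 1/1 normal.
Total normal subgroups: 3.

3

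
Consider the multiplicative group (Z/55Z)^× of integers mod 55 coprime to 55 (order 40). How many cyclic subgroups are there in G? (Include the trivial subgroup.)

12

A cyclic subgroup of order d is generated by each of its φ(d) elements of order d, so the cyclic subgroups of order d number (#elements of order d)/φ(d).
Cyclic subgroups by order — order 1: 1; order 2: 3; order 4: 2; order 5: 1; order 10: 3; order 20: 2.
Total: 12.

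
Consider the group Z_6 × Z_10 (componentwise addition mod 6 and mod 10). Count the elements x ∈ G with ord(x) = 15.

An element (a,b) has order lcm(ord(a), ord(b)); count pairs with lcm equal to 15.
Enumerating gives 8 such elements.

8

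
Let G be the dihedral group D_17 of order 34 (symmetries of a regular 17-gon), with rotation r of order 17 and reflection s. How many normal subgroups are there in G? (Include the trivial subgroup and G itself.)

3

G has 20 subgroups. Checking conjugation-invariance by order — order 1: 1/1 normal; order 2: 0/17 normal; order 17: 1/1 normal; order 34: 1/1 normal.
Total normal subgroups: 3.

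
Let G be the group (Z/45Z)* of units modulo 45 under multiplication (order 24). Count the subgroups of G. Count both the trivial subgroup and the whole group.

16

|G| = 24, so by Lagrange every subgroup order divides 24. Divisors: 1, 2, 3, 4, 6, 8, 12, 24.
Subgroups by order — order 1: 1; order 2: 3; order 3: 1; order 4: 3; order 6: 3; order 8: 1; order 12: 3; order 24: 1.
Total: 1 + 3 + 1 + 3 + 3 + 1 + 3 + 1 = 16.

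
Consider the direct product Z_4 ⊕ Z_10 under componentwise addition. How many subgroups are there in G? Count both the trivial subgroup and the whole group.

|G| = 40, so by Lagrange every subgroup order divides 40. Divisors: 1, 2, 4, 5, 8, 10, 20, 40.
Subgroups by order — order 1: 1; order 2: 3; order 4: 3; order 5: 1; order 8: 1; order 10: 3; order 20: 3; order 40: 1.
Total: 1 + 3 + 3 + 1 + 1 + 3 + 3 + 1 = 16.

16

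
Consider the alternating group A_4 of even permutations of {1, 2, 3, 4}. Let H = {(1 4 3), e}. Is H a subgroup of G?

(1 4 3) ∈ H but its inverse (1 3 4) ∉ H, so H is not a subgroup.

No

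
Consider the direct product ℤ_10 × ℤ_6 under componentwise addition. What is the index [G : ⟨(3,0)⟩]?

6

|⟨(3,0)⟩| = 10 and |G| = 60.
By Lagrange, [G : H] = |G|/|H| = 60/10 = 6.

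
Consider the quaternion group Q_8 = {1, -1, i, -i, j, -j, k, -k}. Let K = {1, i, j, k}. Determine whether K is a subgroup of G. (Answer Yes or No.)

j ∈ K but its inverse -j ∉ K, so K is not a subgroup.

No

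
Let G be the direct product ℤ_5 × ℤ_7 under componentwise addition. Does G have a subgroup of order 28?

No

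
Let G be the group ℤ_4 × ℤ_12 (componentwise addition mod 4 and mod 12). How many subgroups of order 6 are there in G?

3

|G| = 48 and 6 | 48, so subgroups of order 6 are possible by Lagrange.
The subgroups of order 6 are: {(0,0), (0,2), (0,4), (0,6), (0,8), (0,10)}; {(0,0), (0,4), (0,8), (2,0), (2,4), (2,8)}; {(0,0), (0,4), (0,8), (2,2), (2,6), (2,10)}.
So G has 3 subgroups of order 6.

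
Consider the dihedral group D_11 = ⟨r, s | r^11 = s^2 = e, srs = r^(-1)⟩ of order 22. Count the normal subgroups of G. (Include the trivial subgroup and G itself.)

G has 14 subgroups. Checking conjugation-invariance by order — order 1: 1/1 normal; order 2: 0/11 normal; order 11: 1/1 normal; order 22: 1/1 normal.
Total normal subgroups: 3.

3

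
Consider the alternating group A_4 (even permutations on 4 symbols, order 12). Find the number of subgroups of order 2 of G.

|G| = 12 and 2 | 12, so subgroups of order 2 are possible by Lagrange.
The subgroups of order 2 are: {e, (1 2)(3 4)}; {e, (1 3)(2 4)}; {e, (1 4)(2 3)}.
So G has 3 subgroups of order 2.

3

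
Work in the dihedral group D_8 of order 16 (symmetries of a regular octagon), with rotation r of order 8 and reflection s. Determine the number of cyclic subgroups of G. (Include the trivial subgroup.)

12

A cyclic subgroup of order d is generated by each of its φ(d) elements of order d, so the cyclic subgroups of order d number (#elements of order d)/φ(d).
Cyclic subgroups by order — order 1: 1; order 2: 9; order 4: 1; order 8: 1.
Total: 12.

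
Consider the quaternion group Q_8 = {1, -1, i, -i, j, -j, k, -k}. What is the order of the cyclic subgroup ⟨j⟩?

Computing powers of j: the smallest k with (j)^k = e is k = 4.

4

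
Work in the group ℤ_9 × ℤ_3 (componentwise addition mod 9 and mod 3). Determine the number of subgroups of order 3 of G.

4

|G| = 27 and 3 | 27, so subgroups of order 3 are possible by Lagrange.
The subgroups of order 3 are: {(0,0), (0,1), (0,2)}; {(0,0), (3,0), (6,0)}; {(0,0), (3,1), (6,2)}; {(0,0), (3,2), (6,1)}.
So G has 4 subgroups of order 3.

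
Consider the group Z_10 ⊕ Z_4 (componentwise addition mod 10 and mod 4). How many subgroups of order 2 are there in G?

|G| = 40 and 2 | 40, so subgroups of order 2 are possible by Lagrange.
The subgroups of order 2 are: {(0,0), (0,2)}; {(0,0), (5,0)}; {(0,0), (5,2)}.
So G has 3 subgroups of order 2.

3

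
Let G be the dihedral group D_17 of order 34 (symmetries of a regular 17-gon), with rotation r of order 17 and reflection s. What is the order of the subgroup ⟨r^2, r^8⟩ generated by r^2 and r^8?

|⟨r^2⟩| = 17 and |⟨r^8⟩| = 17, so |H| is a multiple of lcm(17, 17) = 17 and divides |G| = 34.
Closing under the operation: H = {e, r, r^2, r^3, r^4, r^5, r^6, r^7, r^8, r^9, r^10, r^11, r^12, r^13, r^14, r^15, r^16}, so |H| = 17.

17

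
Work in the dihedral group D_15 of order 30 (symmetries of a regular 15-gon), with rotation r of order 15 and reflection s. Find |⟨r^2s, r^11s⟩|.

10

|⟨r^2s⟩| = 2 and |⟨r^11s⟩| = 2, so |H| is a multiple of lcm(2, 2) = 2 and divides |G| = 30.
Closing under the operation: H = {e, r^3, r^6, r^9, r^12, r^2s, r^5s, r^8s, r^11s, r^14s}, so |H| = 10.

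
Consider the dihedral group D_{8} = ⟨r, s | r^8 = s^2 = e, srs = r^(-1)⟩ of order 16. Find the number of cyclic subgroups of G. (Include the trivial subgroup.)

12

Each element a generates a cyclic subgroup ⟨a⟩; distinct elements may generate the same one (a cyclic group of order d has φ(d) generators).
Cyclic subgroups by order — order 1: 1; order 2: 9; order 4: 1; order 8: 1.
Total: 12.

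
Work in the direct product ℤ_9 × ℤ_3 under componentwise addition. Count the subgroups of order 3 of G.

4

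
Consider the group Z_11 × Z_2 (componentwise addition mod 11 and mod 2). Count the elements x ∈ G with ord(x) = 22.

10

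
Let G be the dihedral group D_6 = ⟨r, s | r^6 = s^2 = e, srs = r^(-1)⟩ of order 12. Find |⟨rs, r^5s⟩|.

|⟨rs⟩| = 2 and |⟨r^5s⟩| = 2, so |H| is a multiple of lcm(2, 2) = 2 and divides |G| = 12.
Closing under the operation: H = {e, r^2, r^4, rs, r^3s, r^5s}, so |H| = 6.

6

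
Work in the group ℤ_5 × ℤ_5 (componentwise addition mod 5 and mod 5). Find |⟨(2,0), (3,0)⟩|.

|⟨(2,0)⟩| = 5 and |⟨(3,0)⟩| = 5, so |H| is a multiple of lcm(5, 5) = 5 and divides |G| = 25.
Closing under the operation: H = {(0,0), (1,0), (2,0), (3,0), (4,0)}, so |H| = 5.

5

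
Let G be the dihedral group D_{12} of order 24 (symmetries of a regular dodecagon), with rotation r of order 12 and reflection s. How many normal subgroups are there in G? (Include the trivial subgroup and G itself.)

G has 34 subgroups. Checking conjugation-invariance by order — order 1: 1/1 normal; order 2: 1/13 normal; order 3: 1/1 normal; order 4: 1/7 normal; order 6: 1/5 normal; order 8: 0/3 normal; order 12: 3/3 normal; order 24: 1/1 normal.
Total normal subgroups: 9.

9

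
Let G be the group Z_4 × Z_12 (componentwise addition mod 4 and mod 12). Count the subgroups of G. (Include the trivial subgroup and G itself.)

|G| = 48, so by Lagrange every subgroup order divides 48. Divisors: 1, 2, 3, 4, 6, 8, 12, 16, 24, 48.
Subgroups by order — order 1: 1; order 2: 3; order 3: 1; order 4: 7; order 6: 3; order 8: 3; order 12: 7; order 16: 1; order 24: 3; order 48: 1.
Total: 1 + 3 + 1 + 7 + 3 + 3 + 7 + 1 + 3 + 1 = 30.

30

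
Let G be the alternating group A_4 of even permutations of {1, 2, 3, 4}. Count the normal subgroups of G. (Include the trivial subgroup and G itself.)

G has 10 subgroups. Checking conjugation-invariance by order — order 1: 1/1 normal; order 2: 0/3 normal; order 3: 0/4 normal; order 4: 1/1 normal; order 12: 1/1 normal.
Total normal subgroups: 3.

3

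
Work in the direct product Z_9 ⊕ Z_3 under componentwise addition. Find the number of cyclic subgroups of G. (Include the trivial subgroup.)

Group the elements of G by the cyclic subgroup they generate; each cyclic subgroup of order d accounts for φ(d) elements.
Cyclic subgroups by order — order 1: 1; order 3: 4; order 9: 3.
Total: 8.

8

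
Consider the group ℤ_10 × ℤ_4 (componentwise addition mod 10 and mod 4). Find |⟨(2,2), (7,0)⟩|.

|⟨(2,2)⟩| = 10 and |⟨(7,0)⟩| = 10, so |H| is a multiple of lcm(10, 10) = 10 and divides |G| = 40.
Closing under the operation: H = {(0,0), (0,2), (1,0), (1,2), (2,0), (2,2), (3,0), (3,2), (4,0), (4,2), (5,0), (5,2), (6,0), (6,2), (7,0), (7,2), (8,0), (8,2), (9,0), (9,2)}, so |H| = 20.

20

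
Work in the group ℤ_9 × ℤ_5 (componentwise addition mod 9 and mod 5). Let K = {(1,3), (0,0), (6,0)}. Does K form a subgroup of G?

(6,0) ∈ K but its inverse (3,0) ∉ K, so K is not a subgroup.

No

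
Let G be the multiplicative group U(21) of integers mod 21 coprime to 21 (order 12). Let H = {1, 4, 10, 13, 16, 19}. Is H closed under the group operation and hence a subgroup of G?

|H| = 6 divides |G| = 12, consistent with Lagrange.
H contains the identity, every element's inverse is in H, and H is closed under ·: it is a subgroup.
In fact H = ⟨19⟩.

Yes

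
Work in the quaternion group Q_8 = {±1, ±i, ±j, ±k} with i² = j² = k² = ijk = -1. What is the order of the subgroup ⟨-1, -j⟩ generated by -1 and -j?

4

|⟨-1⟩| = 2 and |⟨-j⟩| = 4, so |H| is a multiple of lcm(2, 4) = 4 and divides |G| = 8.
Closing under the operation: H = {1, -1, j, -j}, so |H| = 4.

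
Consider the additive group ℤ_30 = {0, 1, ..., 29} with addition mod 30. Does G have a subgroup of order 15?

Yes

15 | 30. A subgroup of order 15 is {0, 2, 4, 6, 8, 10, 12, 14, 16, 18, 20, 22, 24, 26, 28}.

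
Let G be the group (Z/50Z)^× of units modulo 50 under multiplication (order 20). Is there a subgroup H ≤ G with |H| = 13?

13 does not divide |G| = 20, so by Lagrange no subgroup of order 13 exists.

No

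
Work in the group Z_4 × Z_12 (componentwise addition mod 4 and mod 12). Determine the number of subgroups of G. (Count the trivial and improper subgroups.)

|G| = 48, so by Lagrange every subgroup order divides 48. Divisors: 1, 2, 3, 4, 6, 8, 12, 16, 24, 48.
Subgroups by order — order 1: 1; order 2: 3; order 3: 1; order 4: 7; order 6: 3; order 8: 3; order 12: 7; order 16: 1; order 24: 3; order 48: 1.
Total: 1 + 3 + 1 + 7 + 3 + 3 + 7 + 1 + 3 + 1 = 30.

30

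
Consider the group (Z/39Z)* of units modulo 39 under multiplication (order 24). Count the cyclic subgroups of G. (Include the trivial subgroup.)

12

A cyclic subgroup of order d is generated by each of its φ(d) elements of order d, so the cyclic subgroups of order d number (#elements of order d)/φ(d).
Cyclic subgroups by order — order 1: 1; order 2: 3; order 3: 1; order 4: 2; order 6: 3; order 12: 2.
Total: 12.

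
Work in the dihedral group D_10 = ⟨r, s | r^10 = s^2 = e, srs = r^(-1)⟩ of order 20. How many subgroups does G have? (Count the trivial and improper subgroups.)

|G| = 20, so by Lagrange every subgroup order divides 20. Divisors: 1, 2, 4, 5, 10, 20.
Subgroups by order — order 1: 1; order 2: 11; order 4: 5; order 5: 1; order 10: 3; order 20: 1.
Total: 1 + 11 + 5 + 1 + 3 + 1 = 22.

22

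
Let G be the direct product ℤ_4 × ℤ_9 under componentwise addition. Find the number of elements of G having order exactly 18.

6

An element (a,b) has order lcm(ord(a), ord(b)); count pairs with lcm equal to 18.
Enumerating gives 6 such elements.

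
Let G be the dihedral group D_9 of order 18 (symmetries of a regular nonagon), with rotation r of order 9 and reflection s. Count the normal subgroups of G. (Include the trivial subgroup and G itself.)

G has 16 subgroups. Checking conjugation-invariance by order — order 1: 1/1 normal; order 2: 0/9 normal; order 3: 1/1 normal; order 6: 0/3 normal; order 9: 1/1 normal; order 18: 1/1 normal.
Total normal subgroups: 4.

4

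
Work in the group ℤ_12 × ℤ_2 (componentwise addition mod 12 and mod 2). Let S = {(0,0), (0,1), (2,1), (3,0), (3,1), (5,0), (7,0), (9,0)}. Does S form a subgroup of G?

No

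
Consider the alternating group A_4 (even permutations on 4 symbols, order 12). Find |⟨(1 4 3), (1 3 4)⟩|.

3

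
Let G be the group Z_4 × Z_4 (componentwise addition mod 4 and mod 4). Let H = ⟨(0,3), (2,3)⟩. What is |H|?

8

|⟨(0,3)⟩| = 4 and |⟨(2,3)⟩| = 4, so |H| is a multiple of lcm(4, 4) = 4 and divides |G| = 16.
Closing under the operation: H = {(0,0), (0,1), (0,2), (0,3), (2,0), (2,1), (2,2), (2,3)}, so |H| = 8.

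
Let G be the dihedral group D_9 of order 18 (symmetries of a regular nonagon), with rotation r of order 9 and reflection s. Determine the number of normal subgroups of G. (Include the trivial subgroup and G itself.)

4

G has 16 subgroups. Checking conjugation-invariance by order — order 1: 1/1 normal; order 2: 0/9 normal; order 3: 1/1 normal; order 6: 0/3 normal; order 9: 1/1 normal; order 18: 1/1 normal.
Total normal subgroups: 4.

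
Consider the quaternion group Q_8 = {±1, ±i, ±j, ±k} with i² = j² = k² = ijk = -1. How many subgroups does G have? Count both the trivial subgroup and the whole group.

6

|G| = 8, so by Lagrange every subgroup order divides 8. Divisors: 1, 2, 4, 8.
Subgroups by order — order 1: 1; order 2: 1; order 4: 3; order 8: 1.
Total: 1 + 1 + 3 + 1 = 6.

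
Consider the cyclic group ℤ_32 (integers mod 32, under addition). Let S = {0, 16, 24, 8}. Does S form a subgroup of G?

Yes

|S| = 4 divides |G| = 32, consistent with Lagrange.
S contains the identity, every element's inverse is in S, and S is closed under +: it is a subgroup.
In fact S = ⟨8⟩.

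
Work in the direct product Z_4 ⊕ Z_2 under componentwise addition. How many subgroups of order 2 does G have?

|G| = 8 and 2 | 8, so subgroups of order 2 are possible by Lagrange.
The subgroups of order 2 are: {(0,0), (0,1)}; {(0,0), (2,0)}; {(0,0), (2,1)}.
So G has 3 subgroups of order 2.

3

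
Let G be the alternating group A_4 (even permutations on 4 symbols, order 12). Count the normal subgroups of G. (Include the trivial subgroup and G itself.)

G has 10 subgroups. Checking conjugation-invariance by order — order 1: 1/1 normal; order 2: 0/3 normal; order 3: 0/4 normal; order 4: 1/1 normal; order 12: 1/1 normal.
Total normal subgroups: 3.

3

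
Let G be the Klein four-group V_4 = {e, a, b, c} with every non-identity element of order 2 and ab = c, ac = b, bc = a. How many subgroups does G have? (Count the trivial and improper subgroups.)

5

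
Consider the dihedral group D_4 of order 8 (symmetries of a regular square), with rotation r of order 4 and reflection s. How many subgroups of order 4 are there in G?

|G| = 8 and 4 | 8, so subgroups of order 4 are possible by Lagrange.
The subgroups of order 4 are: {e, r, r^2, r^3}; {e, r^2, s, r^2s}; {e, r^2, rs, r^3s}.
So G has 3 subgroups of order 4.

3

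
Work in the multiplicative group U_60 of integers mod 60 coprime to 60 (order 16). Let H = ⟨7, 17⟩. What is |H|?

|⟨7⟩| = 4 and |⟨17⟩| = 4, so |H| is a multiple of lcm(4, 4) = 4 and divides |G| = 16.
Closing under the operation: H = {1, 7, 11, 17, 43, 49, 53, 59}, so |H| = 8.

8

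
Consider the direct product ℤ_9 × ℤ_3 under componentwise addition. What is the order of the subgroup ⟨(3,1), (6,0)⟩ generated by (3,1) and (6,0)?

9

|⟨(3,1)⟩| = 3 and |⟨(6,0)⟩| = 3, so |H| is a multiple of lcm(3, 3) = 3 and divides |G| = 27.
Closing under the operation: H = {(0,0), (0,1), (0,2), (3,0), (3,1), (3,2), (6,0), (6,1), (6,2)}, so |H| = 9.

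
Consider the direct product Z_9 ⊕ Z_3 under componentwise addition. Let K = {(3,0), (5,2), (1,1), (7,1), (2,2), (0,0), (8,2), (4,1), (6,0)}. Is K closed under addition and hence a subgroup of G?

Yes

|K| = 9 divides |G| = 27, consistent with Lagrange.
K contains the identity, every element's inverse is in K, and K is closed under +: it is a subgroup.
In fact K = ⟨(7,1)⟩.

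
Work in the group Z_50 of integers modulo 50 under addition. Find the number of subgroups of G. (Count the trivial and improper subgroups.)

6

Subgroups of the cyclic group Z_50 correspond bijectively to divisors of 50.
Divisors of 50: 1, 2, 5, 10, 25, 50.
So Z_50 has 6 subgroups.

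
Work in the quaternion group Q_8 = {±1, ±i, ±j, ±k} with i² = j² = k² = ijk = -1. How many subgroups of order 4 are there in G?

|G| = 8 and 4 | 8, so subgroups of order 4 are possible by Lagrange.
The subgroups of order 4 are: {1, -1, i, -i}; {1, -1, j, -j}; {1, -1, k, -k}.
So G has 3 subgroups of order 4.

3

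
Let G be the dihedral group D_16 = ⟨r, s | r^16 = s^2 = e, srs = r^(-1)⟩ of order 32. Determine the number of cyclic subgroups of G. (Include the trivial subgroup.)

Each element a generates a cyclic subgroup ⟨a⟩; distinct elements may generate the same one (a cyclic group of order d has φ(d) generators).
Cyclic subgroups by order — order 1: 1; order 2: 17; order 4: 1; order 8: 1; order 16: 1.
Total: 21.

21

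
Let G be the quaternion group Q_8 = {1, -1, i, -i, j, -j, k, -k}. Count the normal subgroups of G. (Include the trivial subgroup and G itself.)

6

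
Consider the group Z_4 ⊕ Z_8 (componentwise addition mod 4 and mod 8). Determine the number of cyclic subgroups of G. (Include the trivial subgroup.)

A cyclic subgroup of order d is generated by each of its φ(d) elements of order d, so the cyclic subgroups of order d number (#elements of order d)/φ(d).
Cyclic subgroups by order — order 1: 1; order 2: 3; order 4: 6; order 8: 4.
Total: 14.

14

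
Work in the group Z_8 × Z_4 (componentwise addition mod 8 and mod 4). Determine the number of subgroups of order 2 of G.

|G| = 32 and 2 | 32, so subgroups of order 2 are possible by Lagrange.
The subgroups of order 2 are: {(0,0), (0,2)}; {(0,0), (4,0)}; {(0,0), (4,2)}.
So G has 3 subgroups of order 2.

3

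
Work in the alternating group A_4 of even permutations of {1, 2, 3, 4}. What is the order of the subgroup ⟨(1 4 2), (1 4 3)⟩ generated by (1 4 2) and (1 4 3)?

12

|⟨(1 4 2)⟩| = 3 and |⟨(1 4 3)⟩| = 3, so |H| is a multiple of lcm(3, 3) = 3 and divides |G| = 12.
Closing {(1 4 2), (1 4 3)} under the group operation gives all of G, so |H| = 12.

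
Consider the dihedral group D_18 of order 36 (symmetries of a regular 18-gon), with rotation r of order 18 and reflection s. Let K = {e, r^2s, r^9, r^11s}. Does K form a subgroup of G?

Yes

|K| = 4 divides |G| = 36, consistent with Lagrange.
K contains the identity, every element's inverse is in K, and K is closed under ·: it is a subgroup.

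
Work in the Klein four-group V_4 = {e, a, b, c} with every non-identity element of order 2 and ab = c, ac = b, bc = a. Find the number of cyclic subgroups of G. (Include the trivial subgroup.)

4

Each element a generates a cyclic subgroup ⟨a⟩; distinct elements may generate the same one (a cyclic group of order d has φ(d) generators).
Cyclic subgroups by order — order 1: 1; order 2: 3.
Total: 4.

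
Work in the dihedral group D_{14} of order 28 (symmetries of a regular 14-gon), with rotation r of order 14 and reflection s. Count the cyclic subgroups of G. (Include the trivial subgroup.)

A cyclic subgroup of order d is generated by each of its φ(d) elements of order d, so the cyclic subgroups of order d number (#elements of order d)/φ(d).
Cyclic subgroups by order — order 1: 1; order 2: 15; order 7: 1; order 14: 1.
Total: 18.

18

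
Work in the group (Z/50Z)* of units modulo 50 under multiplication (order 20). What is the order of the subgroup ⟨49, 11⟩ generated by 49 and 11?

|⟨49⟩| = 2 and |⟨11⟩| = 5, so |H| is a multiple of lcm(2, 5) = 10 and divides |G| = 20.
Closing under the operation: H = {1, 9, 11, 19, 21, 29, 31, 39, 41, 49}, so |H| = 10.

10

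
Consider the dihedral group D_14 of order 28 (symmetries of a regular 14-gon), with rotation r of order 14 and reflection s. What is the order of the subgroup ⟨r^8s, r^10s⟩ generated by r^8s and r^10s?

|⟨r^8s⟩| = 2 and |⟨r^10s⟩| = 2, so |H| is a multiple of lcm(2, 2) = 2 and divides |G| = 28.
Closing under the operation: H = {e, r^2, r^4, r^6, r^8, r^10, r^12, s, r^2s, r^4s, r^6s, r^8s, r^10s, r^12s}, so |H| = 14.

14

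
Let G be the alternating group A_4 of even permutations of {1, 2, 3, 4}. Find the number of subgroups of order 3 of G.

|G| = 12 and 3 | 12, so subgroups of order 3 are possible by Lagrange.
The subgroups of order 3 are: {e, (1 2 3), (1 3 2)}; {e, (1 2 4), (1 4 2)}; {e, (1 3 4), (1 4 3)}; {e, (2 3 4), (2 4 3)}.
So G has 4 subgroups of order 3.

4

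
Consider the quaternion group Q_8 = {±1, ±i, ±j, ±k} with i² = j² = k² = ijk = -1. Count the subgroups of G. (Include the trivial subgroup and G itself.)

6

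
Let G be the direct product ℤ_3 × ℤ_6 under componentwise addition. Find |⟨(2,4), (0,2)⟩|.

|⟨(2,4)⟩| = 3 and |⟨(0,2)⟩| = 3, so |H| is a multiple of lcm(3, 3) = 3 and divides |G| = 18.
Closing under the operation: H = {(0,0), (0,2), (0,4), (1,0), (1,2), (1,4), (2,0), (2,2), (2,4)}, so |H| = 9.

9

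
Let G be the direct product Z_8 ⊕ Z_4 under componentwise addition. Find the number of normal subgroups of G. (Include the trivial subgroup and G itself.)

G is abelian, so every subgroup is normal.
G has 22 subgroups in total, hence 22 normal subgroups.

22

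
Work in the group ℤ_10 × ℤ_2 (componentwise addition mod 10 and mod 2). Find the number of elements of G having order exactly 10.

12

An element (a,b) has order lcm(ord(a), ord(b)); count pairs with lcm equal to 10.
Enumerating gives 12 such elements.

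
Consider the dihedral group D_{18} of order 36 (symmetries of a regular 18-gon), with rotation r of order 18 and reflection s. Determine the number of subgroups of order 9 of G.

|G| = 36 and 9 | 36, so subgroups of order 9 are possible by Lagrange.
The subgroups of order 9 are: {e, r^2, r^4, r^6, r^8, r^10, r^12, r^14, r^16}.
So G has 1 subgroup of order 9.

1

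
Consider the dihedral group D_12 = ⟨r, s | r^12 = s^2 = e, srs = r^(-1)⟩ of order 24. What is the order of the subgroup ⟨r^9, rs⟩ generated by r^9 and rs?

8

|⟨r^9⟩| = 4 and |⟨rs⟩| = 2, so |H| is a multiple of lcm(4, 2) = 4 and divides |G| = 24.
Closing under the operation: H = {e, r^3, r^6, r^9, rs, r^4s, r^7s, r^10s}, so |H| = 8.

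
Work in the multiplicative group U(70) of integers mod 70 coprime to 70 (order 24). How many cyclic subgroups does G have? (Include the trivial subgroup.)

A cyclic subgroup of order d is generated by each of its φ(d) elements of order d, so the cyclic subgroups of order d number (#elements of order d)/φ(d).
Cyclic subgroups by order — order 1: 1; order 2: 3; order 3: 1; order 4: 2; order 6: 3; order 12: 2.
Total: 12.

12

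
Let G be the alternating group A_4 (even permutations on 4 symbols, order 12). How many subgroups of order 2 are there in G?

|G| = 12 and 2 | 12, so subgroups of order 2 are possible by Lagrange.
The subgroups of order 2 are: {e, (1 2)(3 4)}; {e, (1 3)(2 4)}; {e, (1 4)(2 3)}.
So G has 3 subgroups of order 2.

3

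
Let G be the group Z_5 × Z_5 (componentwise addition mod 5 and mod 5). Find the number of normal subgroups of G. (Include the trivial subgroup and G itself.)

G is abelian, so every subgroup is normal.
G has 8 subgroups in total, hence 8 normal subgroups.

8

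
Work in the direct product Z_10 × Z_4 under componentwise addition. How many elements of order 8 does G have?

0

An element (a,b) has order lcm(ord(a), ord(b)); count pairs with lcm equal to 8.
Enumerating gives 0 such elements.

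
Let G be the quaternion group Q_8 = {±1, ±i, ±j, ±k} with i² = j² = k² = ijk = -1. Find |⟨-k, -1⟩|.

|⟨-k⟩| = 4 and |⟨-1⟩| = 2, so |H| is a multiple of lcm(4, 2) = 4 and divides |G| = 8.
Closing under the operation: H = {1, -1, k, -k}, so |H| = 4.

4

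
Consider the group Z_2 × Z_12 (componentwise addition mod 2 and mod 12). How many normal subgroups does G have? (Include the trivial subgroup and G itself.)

16

G is abelian, so every subgroup is normal.
G has 16 subgroups in total, hence 16 normal subgroups.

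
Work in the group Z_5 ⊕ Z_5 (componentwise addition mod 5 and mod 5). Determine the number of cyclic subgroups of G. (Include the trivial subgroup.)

Each element a generates a cyclic subgroup ⟨a⟩; distinct elements may generate the same one (a cyclic group of order d has φ(d) generators).
Cyclic subgroups by order — order 1: 1; order 5: 6.
Total: 7.

7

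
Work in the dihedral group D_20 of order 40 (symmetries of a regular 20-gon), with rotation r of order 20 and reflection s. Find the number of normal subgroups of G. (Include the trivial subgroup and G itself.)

9

G has 48 subgroups. Checking conjugation-invariance by order — order 1: 1/1 normal; order 2: 1/21 normal; order 4: 1/11 normal; order 5: 1/1 normal; order 8: 0/5 normal; order 10: 1/5 normal; order 20: 3/3 normal; order 40: 1/1 normal.
Total normal subgroups: 9.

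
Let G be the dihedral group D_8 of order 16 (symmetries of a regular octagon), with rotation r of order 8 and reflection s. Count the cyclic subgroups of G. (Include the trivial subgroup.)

12

Group the elements of G by the cyclic subgroup they generate; each cyclic subgroup of order d accounts for φ(d) elements.
Cyclic subgroups by order — order 1: 1; order 2: 9; order 4: 1; order 8: 1.
Total: 12.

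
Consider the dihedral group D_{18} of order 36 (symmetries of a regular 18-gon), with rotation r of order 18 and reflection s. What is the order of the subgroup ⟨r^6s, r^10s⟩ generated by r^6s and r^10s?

|⟨r^6s⟩| = 2 and |⟨r^10s⟩| = 2, so |H| is a multiple of lcm(2, 2) = 2 and divides |G| = 36.
Closing under the operation: H = {e, r^2, r^4, r^6, r^8, r^10, r^12, r^14, r^16, s, r^2s, r^4s, r^6s, r^8s, r^10s, r^12s, r^14s, r^16s}, so |H| = 18.

18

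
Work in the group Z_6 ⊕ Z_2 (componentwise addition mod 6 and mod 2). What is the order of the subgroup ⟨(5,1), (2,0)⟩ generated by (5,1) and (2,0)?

|⟨(5,1)⟩| = 6 and |⟨(2,0)⟩| = 3, so |H| is a multiple of lcm(6, 3) = 6 and divides |G| = 12.
Closing under the operation: H = {(0,0), (1,1), (2,0), (3,1), (4,0), (5,1)}, so |H| = 6.

6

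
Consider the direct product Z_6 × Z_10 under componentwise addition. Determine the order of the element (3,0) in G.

2

The order of (3,0) in Z_6 × Z_10 is lcm(ord(3) in Z_6, ord(0) in Z_10).
ord(3) = 2 and ord(0) = 1, so |⟨(3,0)⟩| = lcm(2, 1) = 2.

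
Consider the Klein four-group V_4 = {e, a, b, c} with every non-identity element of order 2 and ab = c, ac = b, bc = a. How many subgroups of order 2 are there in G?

|G| = 4 and 2 | 4, so subgroups of order 2 are possible by Lagrange.
The subgroups of order 2 are: {e, a}; {e, b}; {e, c}.
So G has 3 subgroups of order 2.

3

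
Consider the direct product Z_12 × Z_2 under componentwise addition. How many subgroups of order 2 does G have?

|G| = 24 and 2 | 24, so subgroups of order 2 are possible by Lagrange.
The subgroups of order 2 are: {(0,0), (0,1)}; {(0,0), (6,0)}; {(0,0), (6,1)}.
So G has 3 subgroups of order 2.

3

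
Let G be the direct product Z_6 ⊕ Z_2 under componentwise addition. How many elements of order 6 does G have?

An element (a,b) has order lcm(ord(a), ord(b)); count pairs with lcm equal to 6.
Enumerating gives 6 such elements.

6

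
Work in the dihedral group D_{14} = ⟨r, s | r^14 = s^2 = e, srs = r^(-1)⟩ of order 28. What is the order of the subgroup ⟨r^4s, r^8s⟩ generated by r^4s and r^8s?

|⟨r^4s⟩| = 2 and |⟨r^8s⟩| = 2, so |H| is a multiple of lcm(2, 2) = 2 and divides |G| = 28.
Closing under the operation: H = {e, r^2, r^4, r^6, r^8, r^10, r^12, s, r^2s, r^4s, r^6s, r^8s, r^10s, r^12s}, so |H| = 14.

14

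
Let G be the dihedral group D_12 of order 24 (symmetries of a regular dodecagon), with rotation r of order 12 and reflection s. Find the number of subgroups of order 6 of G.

5

|G| = 24 and 6 | 24, so subgroups of order 6 are possible by Lagrange.
The subgroups of order 6 are: {e, r^2, r^4, r^6, r^8, r^10}; {e, r^4, r^8, r^2s, r^6s, r^10s}; {e, r^4, r^8, r^3s, r^7s, r^11s}; {e, r^4, r^8, s, r^4s, r^8s}; … (5 in all).
So G has 5 subgroups of order 6.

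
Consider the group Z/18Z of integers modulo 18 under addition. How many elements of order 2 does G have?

1

In a cyclic group of order 18, the number of elements of order d (for d | 18) is φ(d).
φ(2) = 1.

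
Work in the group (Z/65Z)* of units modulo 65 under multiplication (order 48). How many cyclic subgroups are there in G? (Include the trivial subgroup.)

Group the elements of G by the cyclic subgroup they generate; each cyclic subgroup of order d accounts for φ(d) elements.
Cyclic subgroups by order — order 1: 1; order 2: 3; order 3: 1; order 4: 6; order 6: 3; order 12: 6.
Total: 20.

20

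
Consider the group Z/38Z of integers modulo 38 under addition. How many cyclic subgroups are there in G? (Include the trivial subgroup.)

4

A cyclic subgroup of order d is generated by each of its φ(d) elements of order d, so the cyclic subgroups of order d number (#elements of order d)/φ(d).
Cyclic subgroups by order — order 1: 1; order 2: 1; order 19: 1; order 38: 1.
Total: 4.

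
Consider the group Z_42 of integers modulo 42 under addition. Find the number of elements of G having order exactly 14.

In a cyclic group of order 42, the number of elements of order d (for d | 42) is φ(d).
φ(14) = 6.

6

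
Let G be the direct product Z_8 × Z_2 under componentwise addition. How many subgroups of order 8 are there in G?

|G| = 16 and 8 | 16, so subgroups of order 8 are possible by Lagrange.
The subgroups of order 8 are: {(0,0), (0,1), (2,0), (2,1), (4,0), (4,1), (6,0), (6,1)}; {(0,0), (1,0), (2,0), (3,0), (4,0), (5,0), (6,0), (7,0)}; {(0,0), (1,1), (2,0), (3,1), (4,0), (5,1), (6,0), (7,1)}.
So G has 3 subgroups of order 8.

3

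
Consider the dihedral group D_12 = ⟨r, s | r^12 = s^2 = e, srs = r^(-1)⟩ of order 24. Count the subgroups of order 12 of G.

3

|G| = 24 and 12 | 24, so subgroups of order 12 are possible by Lagrange.
The subgroups of order 12 are: {e, r, r^2, r^3, r^4, r^5, r^6, r^7, r^8, r^9, r^10, r^11}; {e, r^2, r^4, r^6, r^8, r^10, s, r^2s, r^4s, r^6s, r^8s, r^10s}; {e, r^2, r^4, r^6, r^8, r^10, rs, r^3s, r^5s, r^7s, r^9s, r^11s}.
So G has 3 subgroups of order 12.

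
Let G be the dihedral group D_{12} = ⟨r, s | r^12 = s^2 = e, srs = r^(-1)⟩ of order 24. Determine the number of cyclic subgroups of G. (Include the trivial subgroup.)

Each element a generates a cyclic subgroup ⟨a⟩; distinct elements may generate the same one (a cyclic group of order d has φ(d) generators).
Cyclic subgroups by order — order 1: 1; order 2: 13; order 3: 1; order 4: 1; order 6: 1; order 12: 1.
Total: 18.

18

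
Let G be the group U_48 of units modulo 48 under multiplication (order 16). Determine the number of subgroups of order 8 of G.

7

|G| = 16 and 8 | 16, so subgroups of order 8 are possible by Lagrange.
The subgroups of order 8 are: {1, 11, 13, 23, 25, 35, 37, 47}; {1, 11, 17, 19, 25, 35, 41, 43}; {1, 5, 7, 11, 25, 29, 31, 35}; {1, 5, 13, 17, 25, 29, 37, 41}; … (7 in all).
So G has 7 subgroups of order 8.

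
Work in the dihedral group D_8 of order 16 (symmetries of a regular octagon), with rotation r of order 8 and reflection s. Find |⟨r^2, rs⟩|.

8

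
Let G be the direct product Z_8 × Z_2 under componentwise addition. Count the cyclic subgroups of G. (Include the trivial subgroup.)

Group the elements of G by the cyclic subgroup they generate; each cyclic subgroup of order d accounts for φ(d) elements.
Cyclic subgroups by order — order 1: 1; order 2: 3; order 4: 2; order 8: 2.
Total: 8.

8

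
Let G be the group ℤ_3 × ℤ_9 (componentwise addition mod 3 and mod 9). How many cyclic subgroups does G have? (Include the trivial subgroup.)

8

Each element a generates a cyclic subgroup ⟨a⟩; distinct elements may generate the same one (a cyclic group of order d has φ(d) generators).
Cyclic subgroups by order — order 1: 1; order 3: 4; order 9: 3.
Total: 8.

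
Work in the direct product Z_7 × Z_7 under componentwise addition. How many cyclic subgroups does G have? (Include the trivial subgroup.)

9

A cyclic subgroup of order d is generated by each of its φ(d) elements of order d, so the cyclic subgroups of order d number (#elements of order d)/φ(d).
Cyclic subgroups by order — order 1: 1; order 7: 8.
Total: 9.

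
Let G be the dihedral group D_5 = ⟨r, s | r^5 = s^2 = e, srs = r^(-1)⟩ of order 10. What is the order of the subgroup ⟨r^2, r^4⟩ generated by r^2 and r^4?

5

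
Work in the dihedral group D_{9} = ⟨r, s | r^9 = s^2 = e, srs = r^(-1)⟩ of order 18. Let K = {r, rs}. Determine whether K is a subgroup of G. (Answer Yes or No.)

No

The identity e ∉ K, so K is not a subgroup.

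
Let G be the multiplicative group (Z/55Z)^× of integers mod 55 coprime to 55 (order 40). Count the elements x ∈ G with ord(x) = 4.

The elements of order 4 are: 12, 23, 32, 43.
That's 4.

4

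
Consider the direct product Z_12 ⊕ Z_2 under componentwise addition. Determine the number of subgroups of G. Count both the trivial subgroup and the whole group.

16

|G| = 24, so by Lagrange every subgroup order divides 24. Divisors: 1, 2, 3, 4, 6, 8, 12, 24.
Subgroups by order — order 1: 1; order 2: 3; order 3: 1; order 4: 3; order 6: 3; order 8: 1; order 12: 3; order 24: 1.
Total: 1 + 3 + 1 + 3 + 3 + 1 + 3 + 1 = 16.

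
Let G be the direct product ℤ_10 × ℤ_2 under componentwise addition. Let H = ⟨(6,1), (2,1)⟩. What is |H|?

10

|⟨(6,1)⟩| = 10 and |⟨(2,1)⟩| = 10, so |H| is a multiple of lcm(10, 10) = 10 and divides |G| = 20.
Closing under the operation: H = {(0,0), (0,1), (2,0), (2,1), (4,0), (4,1), (6,0), (6,1), (8,0), (8,1)}, so |H| = 10.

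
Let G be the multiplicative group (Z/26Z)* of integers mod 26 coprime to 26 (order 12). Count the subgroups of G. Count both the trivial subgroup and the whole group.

|G| = 12, so by Lagrange every subgroup order divides 12. Divisors: 1, 2, 3, 4, 6, 12.
Subgroups by order — order 1: 1; order 2: 1; order 3: 1; order 4: 1; order 6: 1; order 12: 1.
Total: 1 + 1 + 1 + 1 + 1 + 1 = 6.

6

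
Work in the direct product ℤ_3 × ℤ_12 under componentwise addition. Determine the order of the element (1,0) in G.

The order of (1,0) in Z_3 × Z_12 is lcm(ord(1) in Z_3, ord(0) in Z_12).
ord(1) = 3 and ord(0) = 1, so |⟨(1,0)⟩| = lcm(3, 1) = 3.

3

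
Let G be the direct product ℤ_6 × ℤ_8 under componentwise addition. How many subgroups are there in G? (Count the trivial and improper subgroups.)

22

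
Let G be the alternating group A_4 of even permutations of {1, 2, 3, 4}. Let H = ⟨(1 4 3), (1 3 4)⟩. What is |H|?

3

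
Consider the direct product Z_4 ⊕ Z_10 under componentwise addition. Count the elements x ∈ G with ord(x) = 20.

16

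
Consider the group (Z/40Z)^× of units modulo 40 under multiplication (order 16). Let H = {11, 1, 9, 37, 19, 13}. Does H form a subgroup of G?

No

|H| = 6 does not divide |G| = 16, so by Lagrange H is not a subgroup.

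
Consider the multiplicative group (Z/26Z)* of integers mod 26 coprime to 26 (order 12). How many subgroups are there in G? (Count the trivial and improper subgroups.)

|G| = 12, so by Lagrange every subgroup order divides 12. Divisors: 1, 2, 3, 4, 6, 12.
Subgroups by order — order 1: 1; order 2: 1; order 3: 1; order 4: 1; order 6: 1; order 12: 1.
Total: 1 + 1 + 1 + 1 + 1 + 1 = 6.

6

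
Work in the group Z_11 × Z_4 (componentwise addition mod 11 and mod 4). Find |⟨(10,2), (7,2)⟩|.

|⟨(10,2)⟩| = 22 and |⟨(7,2)⟩| = 22, so |H| is a multiple of lcm(22, 22) = 22 and divides |G| = 44.
Closing under the operation: H = {(0,0), (0,2), (1,0), (1,2), (2,0), (2,2), (3,0), (3,2), (4,0), (4,2), (5,0), (5,2), (6,0), (6,2), (7,0), (7,2), (8,0), (8,2), (9,0), (9,2), (10,0), (10,2)}, so |H| = 22.

22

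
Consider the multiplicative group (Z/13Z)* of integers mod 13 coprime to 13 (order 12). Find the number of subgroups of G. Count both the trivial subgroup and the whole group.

6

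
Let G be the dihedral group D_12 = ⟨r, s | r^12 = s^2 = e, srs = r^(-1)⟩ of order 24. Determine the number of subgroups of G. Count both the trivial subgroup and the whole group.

|G| = 24, so by Lagrange every subgroup order divides 24. Divisors: 1, 2, 3, 4, 6, 8, 12, 24.
Subgroups by order — order 1: 1; order 2: 13; order 3: 1; order 4: 7; order 6: 5; order 8: 3; order 12: 3; order 24: 1.
Total: 1 + 13 + 1 + 7 + 5 + 3 + 3 + 1 = 34.

34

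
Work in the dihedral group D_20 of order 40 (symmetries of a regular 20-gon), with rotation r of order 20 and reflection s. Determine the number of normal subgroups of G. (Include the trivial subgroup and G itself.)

9

G has 48 subgroups. Checking conjugation-invariance by order — order 1: 1/1 normal; order 2: 1/21 normal; order 4: 1/11 normal; order 5: 1/1 normal; order 8: 0/5 normal; order 10: 1/5 normal; order 20: 3/3 normal; order 40: 1/1 normal.
Total normal subgroups: 9.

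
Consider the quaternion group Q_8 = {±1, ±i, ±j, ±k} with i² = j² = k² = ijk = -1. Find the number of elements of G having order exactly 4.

6

The elements of order 4 are: i, -i, j, -j, k, -k.
That's 6.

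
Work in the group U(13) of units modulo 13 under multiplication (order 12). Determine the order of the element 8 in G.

Compute successive powers of 8 mod 13: 8, 12, 5, 1; 8^4 ≡ 1 (mod 13).
So |⟨8⟩| = 4.

4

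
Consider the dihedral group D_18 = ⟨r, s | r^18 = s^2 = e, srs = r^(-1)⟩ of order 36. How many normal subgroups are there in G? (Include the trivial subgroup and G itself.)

9

G has 45 subgroups. Checking conjugation-invariance by order — order 1: 1/1 normal; order 2: 1/19 normal; order 3: 1/1 normal; order 4: 0/9 normal; order 6: 1/7 normal; order 9: 1/1 normal; order 12: 0/3 normal; order 18: 3/3 normal; order 36: 1/1 normal.
Total normal subgroups: 9.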